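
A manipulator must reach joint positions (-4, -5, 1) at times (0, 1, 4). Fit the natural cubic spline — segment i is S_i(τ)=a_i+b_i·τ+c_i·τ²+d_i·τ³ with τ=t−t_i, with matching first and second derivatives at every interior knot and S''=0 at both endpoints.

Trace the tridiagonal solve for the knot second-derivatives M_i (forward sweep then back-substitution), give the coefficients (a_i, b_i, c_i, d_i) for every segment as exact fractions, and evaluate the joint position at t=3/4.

Δ: Δ0=-1, Δ1=2
row 1: diag=8, rhs=18; c'=3/8, d'=9/4
back: M1=9/4
M: M0=0, M1=9/4, M2=0
seg 0: a=-4, c=M0/2=0, d=(M1−M0)/(6·1)=3/8, b=Δ0−h0·(2M0+M1)/6=-11/8
seg 1: a=-5, c=M1/2=9/8, d=(M2−M1)/(6·3)=-1/8, b=Δ1−h1·(2M1+M2)/6=-1/4
t_q=3/4 → seg 0, τ=3/4; S=-4+-11/8·τ+0·τ²+3/8·τ³=-2495/512

  seg 0: a=-4 b=-11/8 c=0 d=3/8
  seg 1: a=-5 b=-1/4 c=9/8 d=-1/8
S(3/4) = -2495/512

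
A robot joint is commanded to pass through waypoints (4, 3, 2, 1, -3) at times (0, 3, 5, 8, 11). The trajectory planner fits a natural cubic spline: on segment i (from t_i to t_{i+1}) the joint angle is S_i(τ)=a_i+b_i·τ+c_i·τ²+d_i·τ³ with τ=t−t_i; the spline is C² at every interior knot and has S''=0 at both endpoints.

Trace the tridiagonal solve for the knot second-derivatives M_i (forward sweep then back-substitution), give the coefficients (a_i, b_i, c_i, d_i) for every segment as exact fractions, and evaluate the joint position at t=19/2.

Δ: Δ0=-1/3, Δ1=-1/2, Δ2=-1/3, Δ3=-4/3
row 1: diag=10, rhs=-1; c'=1/5, d'=-1/10
row 2: denom=10−2·1/5=48/5; d'=(1−2·-1/10)/(48/5)=1/8
row 3: denom=12−3·5/16=177/16; d'=(-6−3·1/8)/(177/16)=-34/59
back: M3=-34/59
back: M2=1/8−5/16·-34/59=18/59
back: M1=-1/10−1/5·18/59=-19/118
M: M0=0, M1=-19/118, M2=18/59, M3=-34/59, M4=0
seg 0: a=4, c=M0/2=0, d=(M1−M0)/(6·3)=-19/2124, b=Δ0−h0·(2M0+M1)/6=-179/708
seg 1: a=3, c=M1/2=-19/236, d=(M2−M1)/(6·2)=55/1416, b=Δ1−h1·(2M1+M2)/6=-175/354
seg 2: a=2, c=M2/2=9/59, d=(M3−M2)/(6·3)=-26/531, b=Δ2−h2·(2M2+M3)/6=-62/177
seg 3: a=1, c=M3/2=-17/59, d=(M4−M3)/(6·3)=17/531, b=Δ3−h3·(2M3+M4)/6=-134/177
t_q=19/2 → seg 3, τ=3/2; S=1+-134/177·τ+-17/59·τ²+17/531·τ³=-319/472

  seg 0: a=4 b=-179/708 c=0 d=-19/2124
  seg 1: a=3 b=-175/354 c=-19/236 d=55/1416
  seg 2: a=2 b=-62/177 c=9/59 d=-26/531
  seg 3: a=1 b=-134/177 c=-17/59 d=17/531
S(19/2) = -319/472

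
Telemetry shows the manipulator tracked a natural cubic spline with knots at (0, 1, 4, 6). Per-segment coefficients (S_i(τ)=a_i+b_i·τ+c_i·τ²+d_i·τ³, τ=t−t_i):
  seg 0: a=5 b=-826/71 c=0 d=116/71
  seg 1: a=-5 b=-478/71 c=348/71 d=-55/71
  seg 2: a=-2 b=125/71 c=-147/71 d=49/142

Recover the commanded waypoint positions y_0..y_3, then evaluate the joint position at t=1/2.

y_0=5 y_1=-5 y_2=-2 y_3=-4
S(1/2) = -87/142

y_0 = S_0(0) = a_0 = 5
y_1 = S_1(0) = a_1 = -5
y_2 = S_2(0) = a_2 = -2
y_3 = S_2(2) = -4
t_q=1/2 is in segment 0 (τ=1/2); S_0(τ)=-87/142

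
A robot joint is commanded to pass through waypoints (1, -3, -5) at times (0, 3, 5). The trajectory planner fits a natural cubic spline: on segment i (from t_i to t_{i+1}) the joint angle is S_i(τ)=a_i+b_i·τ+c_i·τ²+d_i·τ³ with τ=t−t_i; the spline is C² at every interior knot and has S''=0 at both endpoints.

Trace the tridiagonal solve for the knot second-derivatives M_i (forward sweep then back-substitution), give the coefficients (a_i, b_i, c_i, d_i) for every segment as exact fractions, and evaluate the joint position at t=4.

Δ: Δ0=-4/3, Δ1=-1
row 1: diag=10, rhs=2; c'=1/5, d'=1/5
back: M1=1/5
M: M0=0, M1=1/5, M2=0
seg 0: a=1, c=M0/2=0, d=(M1−M0)/(6·3)=1/90, b=Δ0−h0·(2M0+M1)/6=-43/30
seg 1: a=-3, c=M1/2=1/10, d=(M2−M1)/(6·2)=-1/60, b=Δ1−h1·(2M1+M2)/6=-17/15
t_q=4 → seg 1, τ=1; S=-3+-17/15·τ+1/10·τ²+-1/60·τ³=-81/20

  seg 0: a=1 b=-43/30 c=0 d=1/90
  seg 1: a=-3 b=-17/15 c=1/10 d=-1/60
S(4) = -81/20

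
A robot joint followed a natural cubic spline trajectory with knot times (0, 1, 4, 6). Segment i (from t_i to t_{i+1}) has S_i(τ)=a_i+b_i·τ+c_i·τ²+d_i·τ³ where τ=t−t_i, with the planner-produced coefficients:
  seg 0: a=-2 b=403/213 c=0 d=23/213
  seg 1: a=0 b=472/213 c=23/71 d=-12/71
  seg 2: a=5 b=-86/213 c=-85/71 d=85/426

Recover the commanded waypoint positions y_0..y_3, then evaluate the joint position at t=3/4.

y_0=-2 y_1=0 y_2=5 y_3=1
S(3/4) = -2433/4544

y_0 = S_0(0) = a_0 = -2
y_1 = S_1(0) = a_1 = 0
y_2 = S_2(0) = a_2 = 5
y_3 = S_2(2) = 1
t_q=3/4 is in segment 0 (τ=3/4); S_0(τ)=-2433/4544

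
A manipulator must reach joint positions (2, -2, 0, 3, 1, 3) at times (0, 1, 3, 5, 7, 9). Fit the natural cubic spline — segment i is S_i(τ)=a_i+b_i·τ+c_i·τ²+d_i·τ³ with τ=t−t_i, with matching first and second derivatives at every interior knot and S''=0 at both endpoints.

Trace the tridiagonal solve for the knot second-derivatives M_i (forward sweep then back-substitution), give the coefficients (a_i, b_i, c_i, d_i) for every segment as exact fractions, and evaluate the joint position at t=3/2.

  seg 0: a=2 b=-2969/612 c=0 d=521/612
  seg 1: a=-2 b=-703/306 c=521/204 d=-277/612
  seg 2: a=0 b=761/306 c=-11/68 d=-203/1224
  seg 3: a=3 b=-23/153 c=-59/51 d=56/153
  seg 4: a=1 b=-59/153 c=53/51 d=-53/306
S(3/2) = -4189/1632

Δ: Δ0=-4, Δ1=1, Δ2=3/2, Δ3=-1, Δ4=1
row 1: diag=6, rhs=30; c'=1/3, d'=5
row 2: denom=8−2·1/3=22/3; d'=(3−2·5)/(22/3)=-21/22
row 3: denom=8−2·3/11=82/11; d'=(-15−2·-21/22)/(82/11)=-72/41
row 4: denom=8−2·11/41=306/41; d'=(12−2·-72/41)/(306/41)=106/51
back: M4=106/51
back: M3=-72/41−11/41·106/51=-118/51
back: M2=-21/22−3/11·-118/51=-11/34
back: M1=5−1/3·-11/34=521/102
M: M0=0, M1=521/102, M2=-11/34, M3=-118/51, M4=106/51, M5=0
seg 0: a=2, c=M0/2=0, d=(M1−M0)/(6·1)=521/612, b=Δ0−h0·(2M0+M1)/6=-2969/612
seg 1: a=-2, c=M1/2=521/204, d=(M2−M1)/(6·2)=-277/612, b=Δ1−h1·(2M1+M2)/6=-703/306
seg 2: a=0, c=M2/2=-11/68, d=(M3−M2)/(6·2)=-203/1224, b=Δ2−h2·(2M2+M3)/6=761/306
seg 3: a=3, c=M3/2=-59/51, d=(M4−M3)/(6·2)=56/153, b=Δ3−h3·(2M3+M4)/6=-23/153
seg 4: a=1, c=M4/2=53/51, d=(M5−M4)/(6·2)=-53/306, b=Δ4−h4·(2M4+M5)/6=-59/153
t_q=3/2 → seg 1, τ=1/2; S=-2+-703/306·τ+521/204·τ²+-277/612·τ³=-4189/1632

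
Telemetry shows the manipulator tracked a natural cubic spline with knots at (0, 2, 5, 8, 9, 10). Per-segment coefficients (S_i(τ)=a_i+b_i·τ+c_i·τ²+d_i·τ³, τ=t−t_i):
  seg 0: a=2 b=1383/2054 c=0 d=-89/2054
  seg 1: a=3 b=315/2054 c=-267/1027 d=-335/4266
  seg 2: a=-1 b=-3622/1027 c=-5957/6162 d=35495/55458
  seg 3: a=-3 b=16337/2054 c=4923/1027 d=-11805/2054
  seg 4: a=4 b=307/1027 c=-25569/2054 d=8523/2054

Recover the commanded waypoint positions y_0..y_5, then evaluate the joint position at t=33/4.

y_0 = S_0(0) = a_0 = 2
y_1 = S_1(0) = a_1 = 3
y_2 = S_2(0) = a_2 = -1
y_3 = S_3(0) = a_3 = -3
y_4 = S_4(0) = a_4 = 4
y_5 = S_4(1) = -4
t_q=33/4 is in segment 3 (τ=1/4); S_3(τ)=-105397/131456

y_0=2 y_1=3 y_2=-1 y_3=-3 y_4=4 y_5=-4
S(33/4) = -105397/131456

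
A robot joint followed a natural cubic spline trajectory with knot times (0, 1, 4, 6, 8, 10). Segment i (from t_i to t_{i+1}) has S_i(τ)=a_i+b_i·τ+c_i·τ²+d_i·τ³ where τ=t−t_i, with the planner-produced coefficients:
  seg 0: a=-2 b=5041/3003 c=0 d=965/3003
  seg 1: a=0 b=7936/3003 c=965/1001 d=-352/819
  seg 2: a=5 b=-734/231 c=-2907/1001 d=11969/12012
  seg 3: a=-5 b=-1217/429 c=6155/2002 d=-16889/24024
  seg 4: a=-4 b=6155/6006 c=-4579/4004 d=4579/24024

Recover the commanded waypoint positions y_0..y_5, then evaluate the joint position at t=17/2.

y_0 = S_0(0) = a_0 = -2
y_1 = S_1(0) = a_1 = 0
y_2 = S_2(0) = a_2 = 5
y_3 = S_3(0) = a_3 = -5
y_4 = S_4(0) = a_4 = -4
y_5 = S_4(2) = -5
t_q=17/2 is in segment 4 (τ=1/2); S_4(τ)=-34317/9152

y_0=-2 y_1=0 y_2=5 y_3=-5 y_4=-4 y_5=-5
S(17/2) = -34317/9152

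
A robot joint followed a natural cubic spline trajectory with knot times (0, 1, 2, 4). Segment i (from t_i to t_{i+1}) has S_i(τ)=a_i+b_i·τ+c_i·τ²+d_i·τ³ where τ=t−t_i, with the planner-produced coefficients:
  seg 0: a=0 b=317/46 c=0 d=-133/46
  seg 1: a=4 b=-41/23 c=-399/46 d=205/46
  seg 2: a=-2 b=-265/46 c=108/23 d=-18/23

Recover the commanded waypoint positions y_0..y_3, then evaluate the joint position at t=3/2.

y_0=0 y_1=4 y_2=-2 y_3=-1
S(3/2) = 551/368

y_0 = S_0(0) = a_0 = 0
y_1 = S_1(0) = a_1 = 4
y_2 = S_2(0) = a_2 = -2
y_3 = S_2(2) = -1
t_q=3/2 is in segment 1 (τ=1/2); S_1(τ)=551/368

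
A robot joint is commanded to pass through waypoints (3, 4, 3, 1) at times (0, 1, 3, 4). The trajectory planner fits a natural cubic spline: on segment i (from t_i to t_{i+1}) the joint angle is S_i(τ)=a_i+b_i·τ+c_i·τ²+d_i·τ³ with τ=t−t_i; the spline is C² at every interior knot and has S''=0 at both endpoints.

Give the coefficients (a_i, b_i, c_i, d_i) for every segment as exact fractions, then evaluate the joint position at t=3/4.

  seg 0: a=3 b=19/16 c=0 d=-3/16
  seg 1: a=4 b=5/8 c=-9/16 d=0
  seg 2: a=3 b=-13/8 c=-9/16 d=3/16
S(3/4) = 3903/1024

Δ: Δ0=1, Δ1=-1/2, Δ2=-2
row 1: diag=6, rhs=-9; c'=1/3, d'=-3/2
row 2: denom=6−2·1/3=16/3; d'=(-9−2·-3/2)/(16/3)=-9/8
back: M2=-9/8
back: M1=-3/2−1/3·-9/8=-9/8
M: M0=0, M1=-9/8, M2=-9/8, M3=0
seg 0: a=3, c=M0/2=0, d=(M1−M0)/(6·1)=-3/16, b=Δ0−h0·(2M0+M1)/6=19/16
seg 1: a=4, c=M1/2=-9/16, d=(M2−M1)/(6·2)=0, b=Δ1−h1·(2M1+M2)/6=5/8
seg 2: a=3, c=M2/2=-9/16, d=(M3−M2)/(6·1)=3/16, b=Δ2−h2·(2M2+M3)/6=-13/8
t_q=3/4 → seg 0, τ=3/4; S=3+19/16·τ+0·τ²+-3/16·τ³=3903/1024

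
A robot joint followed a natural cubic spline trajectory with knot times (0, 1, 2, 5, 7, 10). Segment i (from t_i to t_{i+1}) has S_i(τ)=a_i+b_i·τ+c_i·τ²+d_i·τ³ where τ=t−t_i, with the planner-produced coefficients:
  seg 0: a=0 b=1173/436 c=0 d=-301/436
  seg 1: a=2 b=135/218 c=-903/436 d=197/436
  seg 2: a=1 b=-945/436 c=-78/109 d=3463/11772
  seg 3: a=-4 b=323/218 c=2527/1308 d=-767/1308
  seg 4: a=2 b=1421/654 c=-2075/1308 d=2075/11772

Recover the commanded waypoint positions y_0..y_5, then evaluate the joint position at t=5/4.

y_0=0 y_1=2 y_2=1 y_3=-4 y_4=2 y_5=-1
S(5/4) = 56713/27904

y_0 = S_0(0) = a_0 = 0
y_1 = S_1(0) = a_1 = 2
y_2 = S_2(0) = a_2 = 1
y_3 = S_3(0) = a_3 = -4
y_4 = S_4(0) = a_4 = 2
y_5 = S_4(3) = -1
t_q=5/4 is in segment 1 (τ=1/4); S_1(τ)=56713/27904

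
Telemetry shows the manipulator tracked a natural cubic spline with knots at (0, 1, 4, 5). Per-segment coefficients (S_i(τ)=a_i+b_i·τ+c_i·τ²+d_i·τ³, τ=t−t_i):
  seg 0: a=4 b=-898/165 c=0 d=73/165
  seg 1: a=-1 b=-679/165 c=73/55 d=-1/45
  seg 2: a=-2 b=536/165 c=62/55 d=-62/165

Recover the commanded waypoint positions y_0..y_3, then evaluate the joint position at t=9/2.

y_0 = S_0(0) = a_0 = 4
y_1 = S_1(0) = a_1 = -1
y_2 = S_2(0) = a_2 = -2
y_3 = S_2(1) = 2
t_q=9/2 is in segment 2 (τ=1/2); S_2(τ)=-31/220

y_0=4 y_1=-1 y_2=-2 y_3=2
S(9/2) = -31/220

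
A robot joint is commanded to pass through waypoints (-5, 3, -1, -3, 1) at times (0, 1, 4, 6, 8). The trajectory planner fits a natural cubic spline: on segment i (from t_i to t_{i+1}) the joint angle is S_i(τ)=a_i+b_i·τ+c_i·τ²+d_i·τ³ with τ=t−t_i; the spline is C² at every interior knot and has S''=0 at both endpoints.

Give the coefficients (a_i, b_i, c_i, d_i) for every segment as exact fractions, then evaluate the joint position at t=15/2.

  seg 0: a=-5 b=7481/804 c=0 d=-1049/804
  seg 1: a=3 b=2167/402 c=-1049/268 d=1345/2412
  seg 2: a=-1 b=-2443/804 c=74/67 d=-137/3216
  seg 3: a=-3 b=349/402 c=455/536 d=-455/3216
S(15/2) = -2275/8576

Δ: Δ0=8, Δ1=-4/3, Δ2=-1, Δ3=2
row 1: diag=8, rhs=-56; c'=3/8, d'=-7
row 2: denom=10−3·3/8=71/8; d'=(2−3·-7)/(71/8)=184/71
row 3: denom=8−2·16/71=536/71; d'=(18−2·184/71)/(536/71)=455/268
back: M3=455/268
back: M2=184/71−16/71·455/268=148/67
back: M1=-7−3/8·148/67=-1049/134
M: M0=0, M1=-1049/134, M2=148/67, M3=455/268, M4=0
seg 0: a=-5, c=M0/2=0, d=(M1−M0)/(6·1)=-1049/804, b=Δ0−h0·(2M0+M1)/6=7481/804
seg 1: a=3, c=M1/2=-1049/268, d=(M2−M1)/(6·3)=1345/2412, b=Δ1−h1·(2M1+M2)/6=2167/402
seg 2: a=-1, c=M2/2=74/67, d=(M3−M2)/(6·2)=-137/3216, b=Δ2−h2·(2M2+M3)/6=-2443/804
seg 3: a=-3, c=M3/2=455/536, d=(M4−M3)/(6·2)=-455/3216, b=Δ3−h3·(2M3+M4)/6=349/402
t_q=15/2 → seg 3, τ=3/2; S=-3+349/402·τ+455/536·τ²+-455/3216·τ³=-2275/8576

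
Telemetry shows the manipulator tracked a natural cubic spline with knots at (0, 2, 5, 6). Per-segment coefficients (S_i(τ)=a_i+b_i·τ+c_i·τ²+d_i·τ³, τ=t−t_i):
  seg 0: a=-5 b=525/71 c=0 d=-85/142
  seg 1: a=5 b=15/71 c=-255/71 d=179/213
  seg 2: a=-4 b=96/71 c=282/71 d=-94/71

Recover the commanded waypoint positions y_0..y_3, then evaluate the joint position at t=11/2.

y_0=-5 y_1=5 y_2=-4 y_3=0
S(11/2) = -709/284

y_0 = S_0(0) = a_0 = -5
y_1 = S_1(0) = a_1 = 5
y_2 = S_2(0) = a_2 = -4
y_3 = S_2(1) = 0
t_q=11/2 is in segment 2 (τ=1/2); S_2(τ)=-709/284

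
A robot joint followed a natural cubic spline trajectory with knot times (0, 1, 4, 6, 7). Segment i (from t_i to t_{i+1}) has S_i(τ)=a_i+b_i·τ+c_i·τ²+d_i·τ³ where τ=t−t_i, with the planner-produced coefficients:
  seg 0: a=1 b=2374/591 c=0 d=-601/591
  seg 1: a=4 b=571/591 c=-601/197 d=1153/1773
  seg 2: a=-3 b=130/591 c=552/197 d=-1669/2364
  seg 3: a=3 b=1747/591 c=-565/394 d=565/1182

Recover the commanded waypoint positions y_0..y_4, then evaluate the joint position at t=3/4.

y_0=1 y_1=4 y_2=-3 y_3=3 y_4=5
S(3/4) = 45183/12608

y_0 = S_0(0) = a_0 = 1
y_1 = S_1(0) = a_1 = 4
y_2 = S_2(0) = a_2 = -3
y_3 = S_3(0) = a_3 = 3
y_4 = S_3(1) = 5
t_q=3/4 is in segment 0 (τ=3/4); S_0(τ)=45183/12608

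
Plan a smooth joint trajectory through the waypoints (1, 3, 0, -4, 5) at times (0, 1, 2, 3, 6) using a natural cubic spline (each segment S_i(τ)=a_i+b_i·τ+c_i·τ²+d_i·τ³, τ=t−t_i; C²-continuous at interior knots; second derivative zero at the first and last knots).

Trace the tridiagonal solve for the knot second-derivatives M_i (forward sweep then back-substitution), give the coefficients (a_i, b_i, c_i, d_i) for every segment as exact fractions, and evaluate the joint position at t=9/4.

  seg 0: a=1 b=93/29 c=0 d=-35/29
  seg 1: a=3 b=-12/29 c=-105/29 d=30/29
  seg 2: a=0 b=-132/29 c=-15/29 d=31/29
  seg 3: a=-4 b=-69/29 c=78/29 d=-26/87
S(9/4) = -2141/1856

Δ: Δ0=2, Δ1=-3, Δ2=-4, Δ3=3
row 1: diag=4, rhs=-30; c'=1/4, d'=-15/2
row 2: denom=4−1·1/4=15/4; d'=(-6−1·-15/2)/(15/4)=2/5
row 3: denom=8−1·4/15=116/15; d'=(42−1·2/5)/(116/15)=156/29
back: M3=156/29
back: M2=2/5−4/15·156/29=-30/29
back: M1=-15/2−1/4·-30/29=-210/29
M: M0=0, M1=-210/29, M2=-30/29, M3=156/29, M4=0
seg 0: a=1, c=M0/2=0, d=(M1−M0)/(6·1)=-35/29, b=Δ0−h0·(2M0+M1)/6=93/29
seg 1: a=3, c=M1/2=-105/29, d=(M2−M1)/(6·1)=30/29, b=Δ1−h1·(2M1+M2)/6=-12/29
seg 2: a=0, c=M2/2=-15/29, d=(M3−M2)/(6·1)=31/29, b=Δ2−h2·(2M2+M3)/6=-132/29
seg 3: a=-4, c=M3/2=78/29, d=(M4−M3)/(6·3)=-26/87, b=Δ3−h3·(2M3+M4)/6=-69/29
t_q=9/4 → seg 2, τ=1/4; S=0+-132/29·τ+-15/29·τ²+31/29·τ³=-2141/1856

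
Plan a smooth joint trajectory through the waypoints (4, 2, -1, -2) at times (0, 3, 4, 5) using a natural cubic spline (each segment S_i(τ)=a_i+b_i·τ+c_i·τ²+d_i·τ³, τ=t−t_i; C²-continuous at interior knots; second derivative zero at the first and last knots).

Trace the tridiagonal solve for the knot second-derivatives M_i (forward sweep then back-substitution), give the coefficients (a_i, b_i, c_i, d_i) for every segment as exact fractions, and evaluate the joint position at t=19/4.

Δ: Δ0=-2/3, Δ1=-3, Δ2=-1
row 1: diag=8, rhs=-14; c'=1/8, d'=-7/4
row 2: denom=4−1·1/8=31/8; d'=(12−1·-7/4)/(31/8)=110/31
back: M2=110/31
back: M1=-7/4−1/8·110/31=-68/31
M: M0=0, M1=-68/31, M2=110/31, M3=0
seg 0: a=4, c=M0/2=0, d=(M1−M0)/(6·3)=-34/279, b=Δ0−h0·(2M0+M1)/6=40/93
seg 1: a=2, c=M1/2=-34/31, d=(M2−M1)/(6·1)=89/93, b=Δ1−h1·(2M1+M2)/6=-266/93
seg 2: a=-1, c=M2/2=55/31, d=(M3−M2)/(6·1)=-55/93, b=Δ2−h2·(2M2+M3)/6=-203/93
t_q=19/4 → seg 2, τ=3/4; S=-1+-203/93·τ+55/31·τ²+-55/93·τ³=-3747/1984

  seg 0: a=4 b=40/93 c=0 d=-34/279
  seg 1: a=2 b=-266/93 c=-34/31 d=89/93
  seg 2: a=-1 b=-203/93 c=55/31 d=-55/93
S(19/4) = -3747/1984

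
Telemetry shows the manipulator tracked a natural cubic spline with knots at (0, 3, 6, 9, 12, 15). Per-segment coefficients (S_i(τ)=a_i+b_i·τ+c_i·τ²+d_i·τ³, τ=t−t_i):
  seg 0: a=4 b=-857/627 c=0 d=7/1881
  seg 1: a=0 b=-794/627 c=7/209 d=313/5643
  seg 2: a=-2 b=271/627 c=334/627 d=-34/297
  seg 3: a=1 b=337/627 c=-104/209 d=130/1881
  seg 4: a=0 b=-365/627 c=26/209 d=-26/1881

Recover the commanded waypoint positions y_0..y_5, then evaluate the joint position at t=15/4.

y_0=4 y_1=0 y_2=-2 y_3=1 y_4=0 y_5=-1
S(15/4) = -12139/13376

y_0 = S_0(0) = a_0 = 4
y_1 = S_1(0) = a_1 = 0
y_2 = S_2(0) = a_2 = -2
y_3 = S_3(0) = a_3 = 1
y_4 = S_4(0) = a_4 = 0
y_5 = S_4(3) = -1
t_q=15/4 is in segment 1 (τ=3/4); S_1(τ)=-12139/13376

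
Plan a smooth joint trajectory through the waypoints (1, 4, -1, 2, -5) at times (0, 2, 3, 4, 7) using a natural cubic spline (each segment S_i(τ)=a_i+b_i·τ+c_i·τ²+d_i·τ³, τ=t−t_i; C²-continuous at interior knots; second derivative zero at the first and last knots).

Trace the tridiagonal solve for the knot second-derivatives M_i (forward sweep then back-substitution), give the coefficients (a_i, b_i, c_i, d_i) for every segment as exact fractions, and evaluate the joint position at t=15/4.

  seg 0: a=1 b=1213/267 c=0 d=-1625/2136
  seg 1: a=4 b=-2449/534 c=-1625/356 d=4433/1068
  seg 2: a=-1 b=-1349/1068 c=702/89 d=-3871/1068
  seg 3: a=2 b=1943/534 c=-1063/356 d=1063/3204
S(15/4) = 21881/22784

Δ: Δ0=3/2, Δ1=-5, Δ2=3, Δ3=-7/3
row 1: diag=6, rhs=-39; c'=1/6, d'=-13/2
row 2: denom=4−1·1/6=23/6; d'=(48−1·-13/2)/(23/6)=327/23
row 3: denom=8−1·6/23=178/23; d'=(-32−1·327/23)/(178/23)=-1063/178
back: M3=-1063/178
back: M2=327/23−6/23·-1063/178=1404/89
back: M1=-13/2−1/6·1404/89=-1625/178
M: M0=0, M1=-1625/178, M2=1404/89, M3=-1063/178, M4=0
seg 0: a=1, c=M0/2=0, d=(M1−M0)/(6·2)=-1625/2136, b=Δ0−h0·(2M0+M1)/6=1213/267
seg 1: a=4, c=M1/2=-1625/356, d=(M2−M1)/(6·1)=4433/1068, b=Δ1−h1·(2M1+M2)/6=-2449/534
seg 2: a=-1, c=M2/2=702/89, d=(M3−M2)/(6·1)=-3871/1068, b=Δ2−h2·(2M2+M3)/6=-1349/1068
seg 3: a=2, c=M3/2=-1063/356, d=(M4−M3)/(6·3)=1063/3204, b=Δ3−h3·(2M3+M4)/6=1943/534
t_q=15/4 → seg 2, τ=3/4; S=-1+-1349/1068·τ+702/89·τ²+-3871/1068·τ³=21881/22784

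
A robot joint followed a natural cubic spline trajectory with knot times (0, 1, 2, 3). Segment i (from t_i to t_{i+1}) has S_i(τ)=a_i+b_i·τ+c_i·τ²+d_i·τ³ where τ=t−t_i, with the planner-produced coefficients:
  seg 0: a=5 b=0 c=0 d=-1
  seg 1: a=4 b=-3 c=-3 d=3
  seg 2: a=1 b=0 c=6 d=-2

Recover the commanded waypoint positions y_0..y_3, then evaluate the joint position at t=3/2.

y_0 = S_0(0) = a_0 = 5
y_1 = S_1(0) = a_1 = 4
y_2 = S_2(0) = a_2 = 1
y_3 = S_2(1) = 5
t_q=3/2 is in segment 1 (τ=1/2); S_1(τ)=17/8

y_0=5 y_1=4 y_2=1 y_3=5
S(3/2) = 17/8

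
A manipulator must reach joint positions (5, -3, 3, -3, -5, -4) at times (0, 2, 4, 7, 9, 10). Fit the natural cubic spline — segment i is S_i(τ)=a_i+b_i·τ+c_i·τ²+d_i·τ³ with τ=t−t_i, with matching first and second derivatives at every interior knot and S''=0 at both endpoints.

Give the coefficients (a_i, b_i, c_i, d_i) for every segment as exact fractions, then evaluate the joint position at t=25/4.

Δ: Δ0=-4, Δ1=3, Δ2=-2, Δ3=-1, Δ4=1
row 1: diag=8, rhs=42; c'=1/4, d'=21/4
row 2: denom=10−2·1/4=19/2; d'=(-30−2·21/4)/(19/2)=-81/19
row 3: denom=10−3·6/19=172/19; d'=(6−3·-81/19)/(172/19)=357/172
row 4: denom=6−2·19/86=239/43; d'=(12−2·357/172)/(239/43)=675/478
back: M4=675/478
back: M3=357/172−19/86·675/478=843/478
back: M2=-81/19−6/19·843/478=-1152/239
back: M1=21/4−1/4·-1152/239=6171/956
M: M0=0, M1=6171/956, M2=-1152/239, M3=843/478, M4=675/478, M5=0
seg 0: a=5, c=M0/2=0, d=(M1−M0)/(6·2)=2057/3824, b=Δ0−h0·(2M0+M1)/6=-5881/956
seg 1: a=-3, c=M1/2=6171/1912, d=(M2−M1)/(6·2)=-3593/3824, b=Δ1−h1·(2M1+M2)/6=145/478
seg 2: a=3, c=M2/2=-576/239, d=(M3−M2)/(6·3)=1049/2868, b=Δ2−h2·(2M2+M3)/6=1853/956
seg 3: a=-3, c=M3/2=843/956, d=(M4−M3)/(6·2)=-7/239, b=Δ3−h3·(2M3+M4)/6=-1265/478
seg 4: a=-5, c=M4/2=675/956, d=(M5−M4)/(6·1)=-225/956, b=Δ4−h4·(2M4+M5)/6=253/478
t_q=25/4 → seg 2, τ=9/4; S=3+1853/956·τ+-576/239·τ²+1049/2868·τ³=-41205/61184

  seg 0: a=5 b=-5881/956 c=0 d=2057/3824
  seg 1: a=-3 b=145/478 c=6171/1912 d=-3593/3824
  seg 2: a=3 b=1853/956 c=-576/239 d=1049/2868
  seg 3: a=-3 b=-1265/478 c=843/956 d=-7/239
  seg 4: a=-5 b=253/478 c=675/956 d=-225/956
S(25/4) = -41205/61184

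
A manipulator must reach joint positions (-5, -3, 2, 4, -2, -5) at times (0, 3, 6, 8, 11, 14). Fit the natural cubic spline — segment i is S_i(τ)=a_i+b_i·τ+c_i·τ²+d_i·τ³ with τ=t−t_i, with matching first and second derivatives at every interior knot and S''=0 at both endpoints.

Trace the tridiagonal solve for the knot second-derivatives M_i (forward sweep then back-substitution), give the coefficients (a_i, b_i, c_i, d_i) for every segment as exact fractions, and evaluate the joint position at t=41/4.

Δ: Δ0=2/3, Δ1=5/3, Δ2=1, Δ3=-2, Δ4=-1
row 1: diag=12, rhs=6; c'=1/4, d'=1/2
row 2: denom=10−3·1/4=37/4; d'=(-4−3·1/2)/(37/4)=-22/37
row 3: denom=10−2·8/37=354/37; d'=(-18−2·-22/37)/(354/37)=-311/177
row 4: denom=12−3·37/118=1305/118; d'=(6−3·-311/177)/(1305/118)=266/261
back: M4=266/261
back: M3=-311/177−37/118·266/261=-542/261
back: M2=-22/37−8/37·-542/261=-38/261
back: M1=1/2−1/4·-38/261=140/261
M: M0=0, M1=140/261, M2=-38/261, M3=-542/261, M4=266/261, M5=0
seg 0: a=-5, c=M0/2=0, d=(M1−M0)/(6·3)=70/2349, b=Δ0−h0·(2M0+M1)/6=104/261
seg 1: a=-3, c=M1/2=70/261, d=(M2−M1)/(6·3)=-89/2349, b=Δ1−h1·(2M1+M2)/6=314/261
seg 2: a=2, c=M2/2=-19/261, d=(M3−M2)/(6·2)=-14/87, b=Δ2−h2·(2M2+M3)/6=467/261
seg 3: a=4, c=M3/2=-271/261, d=(M4−M3)/(6·3)=404/2349, b=Δ3−h3·(2M3+M4)/6=-113/261
seg 4: a=-2, c=M4/2=133/261, d=(M5−M4)/(6·3)=-133/2349, b=Δ4−h4·(2M4+M5)/6=-527/261
t_q=41/4 → seg 3, τ=9/4; S=4+-113/261·τ+-271/261·τ²+404/2349·τ³=-63/232

  seg 0: a=-5 b=104/261 c=0 d=70/2349
  seg 1: a=-3 b=314/261 c=70/261 d=-89/2349
  seg 2: a=2 b=467/261 c=-19/261 d=-14/87
  seg 3: a=4 b=-113/261 c=-271/261 d=404/2349
  seg 4: a=-2 b=-527/261 c=133/261 d=-133/2349
S(41/4) = -63/232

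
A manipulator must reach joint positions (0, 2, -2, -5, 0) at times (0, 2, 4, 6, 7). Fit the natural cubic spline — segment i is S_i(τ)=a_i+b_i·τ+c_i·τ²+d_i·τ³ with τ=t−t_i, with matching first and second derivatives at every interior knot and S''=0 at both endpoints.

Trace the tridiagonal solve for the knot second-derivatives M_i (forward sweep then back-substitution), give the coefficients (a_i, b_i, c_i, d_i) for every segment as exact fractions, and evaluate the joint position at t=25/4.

Δ: Δ0=1, Δ1=-2, Δ2=-3/2, Δ3=5
row 1: diag=8, rhs=-18; c'=1/4, d'=-9/4
row 2: denom=8−2·1/4=15/2; d'=(3−2·-9/4)/(15/2)=1
row 3: denom=6−2·4/15=82/15; d'=(39−2·1)/(82/15)=555/82
back: M3=555/82
back: M2=1−4/15·555/82=-33/41
back: M1=-9/4−1/4·-33/41=-84/41
M: M0=0, M1=-84/41, M2=-33/41, M3=555/82, M4=0
seg 0: a=0, c=M0/2=0, d=(M1−M0)/(6·2)=-7/41, b=Δ0−h0·(2M0+M1)/6=69/41
seg 1: a=2, c=M1/2=-42/41, d=(M2−M1)/(6·2)=17/164, b=Δ1−h1·(2M1+M2)/6=-15/41
seg 2: a=-2, c=M2/2=-33/82, d=(M3−M2)/(6·2)=207/328, b=Δ2−h2·(2M2+M3)/6=-132/41
seg 3: a=-5, c=M3/2=555/164, d=(M4−M3)/(6·1)=-185/164, b=Δ3−h3·(2M3+M4)/6=225/82
t_q=25/4 → seg 3, τ=1/4; S=-5+225/82·τ+555/164·τ²+-185/164·τ³=-43245/10496

  seg 0: a=0 b=69/41 c=0 d=-7/41
  seg 1: a=2 b=-15/41 c=-42/41 d=17/164
  seg 2: a=-2 b=-132/41 c=-33/82 d=207/328
  seg 3: a=-5 b=225/82 c=555/164 d=-185/164
S(25/4) = -43245/10496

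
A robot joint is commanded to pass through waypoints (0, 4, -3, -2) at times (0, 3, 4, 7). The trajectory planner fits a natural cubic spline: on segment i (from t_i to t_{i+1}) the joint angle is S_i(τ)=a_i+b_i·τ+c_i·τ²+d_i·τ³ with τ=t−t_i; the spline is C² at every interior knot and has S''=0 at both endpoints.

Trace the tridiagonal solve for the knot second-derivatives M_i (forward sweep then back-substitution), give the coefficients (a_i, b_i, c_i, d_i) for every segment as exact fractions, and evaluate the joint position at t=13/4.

Δ: Δ0=4/3, Δ1=-7, Δ2=1/3
row 1: diag=8, rhs=-50; c'=1/8, d'=-25/4
row 2: denom=8−1·1/8=63/8; d'=(44−1·-25/4)/(63/8)=134/21
back: M2=134/21
back: M1=-25/4−1/8·134/21=-148/21
M: M0=0, M1=-148/21, M2=134/21, M3=0
seg 0: a=0, c=M0/2=0, d=(M1−M0)/(6·3)=-74/189, b=Δ0−h0·(2M0+M1)/6=34/7
seg 1: a=4, c=M1/2=-74/21, d=(M2−M1)/(6·1)=47/21, b=Δ1−h1·(2M1+M2)/6=-40/7
seg 2: a=-3, c=M2/2=67/21, d=(M3−M2)/(6·3)=-67/189, b=Δ2−h2·(2M2+M3)/6=-127/21
t_q=13/4 → seg 1, τ=1/4; S=4+-40/7·τ+-74/21·τ²+47/21·τ³=1069/448

  seg 0: a=0 b=34/7 c=0 d=-74/189
  seg 1: a=4 b=-40/7 c=-74/21 d=47/21
  seg 2: a=-3 b=-127/21 c=67/21 d=-67/189
S(13/4) = 1069/448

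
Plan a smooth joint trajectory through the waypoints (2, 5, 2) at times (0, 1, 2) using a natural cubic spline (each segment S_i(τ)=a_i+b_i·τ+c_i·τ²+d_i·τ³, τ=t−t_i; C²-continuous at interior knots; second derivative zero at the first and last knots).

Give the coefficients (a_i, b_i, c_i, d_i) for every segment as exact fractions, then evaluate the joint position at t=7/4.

  seg 0: a=2 b=9/2 c=0 d=-3/2
  seg 1: a=5 b=0 c=-9/2 d=3/2
S(7/4) = 397/128

Δ: Δ0=3, Δ1=-3
row 1: diag=4, rhs=-36; c'=1/4, d'=-9
back: M1=-9
M: M0=0, M1=-9, M2=0
seg 0: a=2, c=M0/2=0, d=(M1−M0)/(6·1)=-3/2, b=Δ0−h0·(2M0+M1)/6=9/2
seg 1: a=5, c=M1/2=-9/2, d=(M2−M1)/(6·1)=3/2, b=Δ1−h1·(2M1+M2)/6=0
t_q=7/4 → seg 1, τ=3/4; S=5+0·τ+-9/2·τ²+3/2·τ³=397/128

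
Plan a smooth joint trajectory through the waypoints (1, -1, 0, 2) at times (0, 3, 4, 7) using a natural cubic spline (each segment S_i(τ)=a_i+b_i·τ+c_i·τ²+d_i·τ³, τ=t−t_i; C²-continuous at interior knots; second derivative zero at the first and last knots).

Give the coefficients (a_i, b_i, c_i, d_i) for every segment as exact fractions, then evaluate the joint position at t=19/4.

Δ: Δ0=-2/3, Δ1=1, Δ2=2/3
row 1: diag=8, rhs=10; c'=1/8, d'=5/4
row 2: denom=8−1·1/8=63/8; d'=(-2−1·5/4)/(63/8)=-26/63
back: M2=-26/63
back: M1=5/4−1/8·-26/63=82/63
M: M0=0, M1=82/63, M2=-26/63, M3=0
seg 0: a=1, c=M0/2=0, d=(M1−M0)/(6·3)=41/567, b=Δ0−h0·(2M0+M1)/6=-83/63
seg 1: a=-1, c=M1/2=41/63, d=(M2−M1)/(6·1)=-2/7, b=Δ1−h1·(2M1+M2)/6=40/63
seg 2: a=0, c=M2/2=-13/63, d=(M3−M2)/(6·3)=13/567, b=Δ2−h2·(2M2+M3)/6=68/63
t_q=19/4 → seg 2, τ=3/4; S=0+68/63·τ+-13/63·τ²+13/567·τ³=45/64

  seg 0: a=1 b=-83/63 c=0 d=41/567
  seg 1: a=-1 b=40/63 c=41/63 d=-2/7
  seg 2: a=0 b=68/63 c=-13/63 d=13/567
S(19/4) = 45/64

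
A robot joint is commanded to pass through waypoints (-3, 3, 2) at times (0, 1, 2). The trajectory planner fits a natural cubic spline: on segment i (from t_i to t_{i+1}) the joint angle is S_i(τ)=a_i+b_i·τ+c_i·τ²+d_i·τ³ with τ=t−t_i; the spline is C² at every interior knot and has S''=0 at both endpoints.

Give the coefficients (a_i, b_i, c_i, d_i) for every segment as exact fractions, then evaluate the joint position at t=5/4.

  seg 0: a=-3 b=31/4 c=0 d=-7/4
  seg 1: a=3 b=5/2 c=-21/4 d=7/4
S(5/4) = 851/256

Δ: Δ0=6, Δ1=-1
row 1: diag=4, rhs=-42; c'=1/4, d'=-21/2
back: M1=-21/2
M: M0=0, M1=-21/2, M2=0
seg 0: a=-3, c=M0/2=0, d=(M1−M0)/(6·1)=-7/4, b=Δ0−h0·(2M0+M1)/6=31/4
seg 1: a=3, c=M1/2=-21/4, d=(M2−M1)/(6·1)=7/4, b=Δ1−h1·(2M1+M2)/6=5/2
t_q=5/4 → seg 1, τ=1/4; S=3+5/2·τ+-21/4·τ²+7/4·τ³=851/256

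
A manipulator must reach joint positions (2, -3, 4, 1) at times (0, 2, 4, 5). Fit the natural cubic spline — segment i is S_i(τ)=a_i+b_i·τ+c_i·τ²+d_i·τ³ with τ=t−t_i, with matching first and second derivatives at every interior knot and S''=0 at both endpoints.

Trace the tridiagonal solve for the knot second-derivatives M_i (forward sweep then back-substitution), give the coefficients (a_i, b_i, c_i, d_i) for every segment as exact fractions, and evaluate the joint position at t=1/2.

  seg 0: a=2 b=-52/11 c=0 d=49/88
  seg 1: a=-3 b=43/22 c=147/44 d=-113/88
  seg 2: a=4 b=-1/11 c=-48/11 d=16/11
S(1/2) = -207/704

Δ: Δ0=-5/2, Δ1=7/2, Δ2=-3
row 1: diag=8, rhs=36; c'=1/4, d'=9/2
row 2: denom=6−2·1/4=11/2; d'=(-39−2·9/2)/(11/2)=-96/11
back: M2=-96/11
back: M1=9/2−1/4·-96/11=147/22
M: M0=0, M1=147/22, M2=-96/11, M3=0
seg 0: a=2, c=M0/2=0, d=(M1−M0)/(6·2)=49/88, b=Δ0−h0·(2M0+M1)/6=-52/11
seg 1: a=-3, c=M1/2=147/44, d=(M2−M1)/(6·2)=-113/88, b=Δ1−h1·(2M1+M2)/6=43/22
seg 2: a=4, c=M2/2=-48/11, d=(M3−M2)/(6·1)=16/11, b=Δ2−h2·(2M2+M3)/6=-1/11
t_q=1/2 → seg 0, τ=1/2; S=2+-52/11·τ+0·τ²+49/88·τ³=-207/704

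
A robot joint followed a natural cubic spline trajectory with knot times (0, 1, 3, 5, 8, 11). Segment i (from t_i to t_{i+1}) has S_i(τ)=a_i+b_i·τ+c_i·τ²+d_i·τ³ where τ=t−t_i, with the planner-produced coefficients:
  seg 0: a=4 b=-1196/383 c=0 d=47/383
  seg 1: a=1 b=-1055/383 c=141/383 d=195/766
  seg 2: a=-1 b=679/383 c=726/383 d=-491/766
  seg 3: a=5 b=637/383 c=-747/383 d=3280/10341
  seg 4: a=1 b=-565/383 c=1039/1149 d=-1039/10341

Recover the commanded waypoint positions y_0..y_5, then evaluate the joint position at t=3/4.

y_0=4 y_1=1 y_2=-1 y_3=5 y_4=1 y_5=2
S(3/4) = 41909/24512

y_0 = S_0(0) = a_0 = 4
y_1 = S_1(0) = a_1 = 1
y_2 = S_2(0) = a_2 = -1
y_3 = S_3(0) = a_3 = 5
y_4 = S_4(0) = a_4 = 1
y_5 = S_4(3) = 2
t_q=3/4 is in segment 0 (τ=3/4); S_0(τ)=41909/24512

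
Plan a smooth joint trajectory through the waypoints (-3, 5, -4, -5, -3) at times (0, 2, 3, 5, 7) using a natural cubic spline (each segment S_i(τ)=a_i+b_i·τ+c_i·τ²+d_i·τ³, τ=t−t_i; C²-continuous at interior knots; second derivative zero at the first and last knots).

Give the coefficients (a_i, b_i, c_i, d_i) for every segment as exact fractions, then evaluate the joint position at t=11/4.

Δ: Δ0=4, Δ1=-9, Δ2=-1/2, Δ3=1
row 1: diag=6, rhs=-78; c'=1/6, d'=-13
row 2: denom=6−1·1/6=35/6; d'=(51−1·-13)/(35/6)=384/35
row 3: denom=8−2·12/35=256/35; d'=(9−2·384/35)/(256/35)=-453/256
back: M3=-453/256
back: M2=384/35−12/35·-453/256=741/64
back: M1=-13−1/6·741/64=-1911/128
M: M0=0, M1=-1911/128, M2=741/64, M3=-453/256, M4=0
seg 0: a=-3, c=M0/2=0, d=(M1−M0)/(6·2)=-637/512, b=Δ0−h0·(2M0+M1)/6=1149/128
seg 1: a=5, c=M1/2=-1911/256, d=(M2−M1)/(6·1)=1131/256, b=Δ1−h1·(2M1+M2)/6=-381/64
seg 2: a=-4, c=M2/2=741/128, d=(M3−M2)/(6·2)=-1139/1024, b=Δ2−h2·(2M2+M3)/6=-1953/256
seg 3: a=-5, c=M3/2=-453/512, d=(M4−M3)/(6·2)=151/1024, b=Δ3−h3·(2M3+M4)/6=279/128
t_q=11/4 → seg 1, τ=3/4; S=5+-381/64·τ+-1911/256·τ²+1131/256·τ³=-29491/16384

  seg 0: a=-3 b=1149/128 c=0 d=-637/512
  seg 1: a=5 b=-381/64 c=-1911/256 d=1131/256
  seg 2: a=-4 b=-1953/256 c=741/128 d=-1139/1024
  seg 3: a=-5 b=279/128 c=-453/512 d=151/1024
S(11/4) = -29491/16384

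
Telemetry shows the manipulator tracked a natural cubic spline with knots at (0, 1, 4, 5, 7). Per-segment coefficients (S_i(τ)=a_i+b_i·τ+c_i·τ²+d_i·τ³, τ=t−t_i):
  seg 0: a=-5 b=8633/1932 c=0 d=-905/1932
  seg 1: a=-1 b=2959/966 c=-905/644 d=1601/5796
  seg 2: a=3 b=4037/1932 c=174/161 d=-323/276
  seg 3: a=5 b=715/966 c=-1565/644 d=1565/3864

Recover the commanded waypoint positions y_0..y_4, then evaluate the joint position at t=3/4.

y_0 = S_0(0) = a_0 = -5
y_1 = S_1(0) = a_1 = -1
y_2 = S_2(0) = a_2 = 3
y_3 = S_3(0) = a_3 = 5
y_4 = S_3(2) = 0
t_q=3/4 is in segment 0 (τ=3/4); S_0(τ)=-10871/5888

y_0=-5 y_1=-1 y_2=3 y_3=5 y_4=0
S(3/4) = -10871/5888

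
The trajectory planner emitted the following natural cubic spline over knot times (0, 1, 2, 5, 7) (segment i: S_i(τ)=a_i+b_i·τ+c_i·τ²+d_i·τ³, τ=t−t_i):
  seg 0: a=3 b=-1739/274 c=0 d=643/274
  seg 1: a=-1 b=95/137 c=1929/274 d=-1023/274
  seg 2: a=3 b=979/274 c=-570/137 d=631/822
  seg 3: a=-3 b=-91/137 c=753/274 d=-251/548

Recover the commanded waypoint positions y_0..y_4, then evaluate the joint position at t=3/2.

y_0=3 y_1=-1 y_2=3 y_3=-3 y_4=3
S(3/2) = 1403/2192

y_0 = S_0(0) = a_0 = 3
y_1 = S_1(0) = a_1 = -1
y_2 = S_2(0) = a_2 = 3
y_3 = S_3(0) = a_3 = -3
y_4 = S_3(2) = 3
t_q=3/2 is in segment 1 (τ=1/2); S_1(τ)=1403/2192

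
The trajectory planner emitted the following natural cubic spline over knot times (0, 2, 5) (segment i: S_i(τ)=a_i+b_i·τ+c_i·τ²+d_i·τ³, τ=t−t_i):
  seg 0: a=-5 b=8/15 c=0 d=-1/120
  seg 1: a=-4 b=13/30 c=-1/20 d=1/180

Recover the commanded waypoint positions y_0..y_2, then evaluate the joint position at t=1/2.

y_0=-5 y_1=-4 y_2=-3
S(1/2) = -303/64

y_0 = S_0(0) = a_0 = -5
y_1 = S_1(0) = a_1 = -4
y_2 = S_1(3) = -3
t_q=1/2 is in segment 0 (τ=1/2); S_0(τ)=-303/64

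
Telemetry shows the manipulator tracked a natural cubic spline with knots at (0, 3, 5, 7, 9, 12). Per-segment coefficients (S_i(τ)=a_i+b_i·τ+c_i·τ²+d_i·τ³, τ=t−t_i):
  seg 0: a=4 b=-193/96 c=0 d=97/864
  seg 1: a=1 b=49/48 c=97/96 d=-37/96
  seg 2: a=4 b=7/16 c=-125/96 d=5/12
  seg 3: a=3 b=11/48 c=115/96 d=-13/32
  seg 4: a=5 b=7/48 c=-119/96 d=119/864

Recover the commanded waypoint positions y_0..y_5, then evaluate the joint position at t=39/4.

y_0 = S_0(0) = a_0 = 4
y_1 = S_1(0) = a_1 = 1
y_2 = S_2(0) = a_2 = 4
y_3 = S_3(0) = a_3 = 3
y_4 = S_4(0) = a_4 = 5
y_5 = S_4(3) = -2
t_q=39/4 is in segment 4 (τ=3/4); S_4(τ)=9155/2048

y_0=4 y_1=1 y_2=4 y_3=3 y_4=5 y_5=-2
S(39/4) = 9155/2048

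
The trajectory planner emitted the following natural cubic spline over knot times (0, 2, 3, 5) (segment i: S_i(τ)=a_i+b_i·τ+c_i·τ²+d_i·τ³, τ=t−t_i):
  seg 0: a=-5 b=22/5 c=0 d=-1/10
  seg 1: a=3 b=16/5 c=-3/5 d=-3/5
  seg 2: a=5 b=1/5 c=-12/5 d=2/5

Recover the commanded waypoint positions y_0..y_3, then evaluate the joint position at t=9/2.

y_0=-5 y_1=3 y_2=5 y_3=-1
S(9/2) = 5/4

y_0 = S_0(0) = a_0 = -5
y_1 = S_1(0) = a_1 = 3
y_2 = S_2(0) = a_2 = 5
y_3 = S_2(2) = -1
t_q=9/2 is in segment 2 (τ=3/2); S_2(τ)=5/4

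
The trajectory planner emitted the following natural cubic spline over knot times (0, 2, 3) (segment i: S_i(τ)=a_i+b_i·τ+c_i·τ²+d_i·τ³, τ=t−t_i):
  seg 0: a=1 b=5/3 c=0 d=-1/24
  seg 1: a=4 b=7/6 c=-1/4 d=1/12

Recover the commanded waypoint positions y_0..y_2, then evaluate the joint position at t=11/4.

y_0=1 y_1=4 y_2=5
S(11/4) = 1221/256

y_0 = S_0(0) = a_0 = 1
y_1 = S_1(0) = a_1 = 4
y_2 = S_1(1) = 5
t_q=11/4 is in segment 1 (τ=3/4); S_1(τ)=1221/256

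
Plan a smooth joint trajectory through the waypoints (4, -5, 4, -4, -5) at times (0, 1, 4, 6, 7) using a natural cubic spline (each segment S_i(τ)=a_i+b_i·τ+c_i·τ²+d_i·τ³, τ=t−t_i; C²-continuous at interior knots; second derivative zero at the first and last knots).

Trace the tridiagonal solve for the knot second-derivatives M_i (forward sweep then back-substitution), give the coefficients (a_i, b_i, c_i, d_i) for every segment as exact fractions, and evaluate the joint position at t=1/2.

  seg 0: a=4 b=-2181/197 c=0 d=408/197
  seg 1: a=-5 b=-957/197 c=1224/197 d=-236/197
  seg 2: a=4 b=15/197 c=-900/197 d=997/788
  seg 3: a=-4 b=-594/197 c=1191/394 d=-397/394
S(1/2) = -503/394

Δ: Δ0=-9, Δ1=3, Δ2=-4, Δ3=-1
row 1: diag=8, rhs=72; c'=3/8, d'=9
row 2: denom=10−3·3/8=71/8; d'=(-42−3·9)/(71/8)=-552/71
row 3: denom=6−2·16/71=394/71; d'=(18−2·-552/71)/(394/71)=1191/197
back: M3=1191/197
back: M2=-552/71−16/71·1191/197=-1800/197
back: M1=9−3/8·-1800/197=2448/197
M: M0=0, M1=2448/197, M2=-1800/197, M3=1191/197, M4=0
seg 0: a=4, c=M0/2=0, d=(M1−M0)/(6·1)=408/197, b=Δ0−h0·(2M0+M1)/6=-2181/197
seg 1: a=-5, c=M1/2=1224/197, d=(M2−M1)/(6·3)=-236/197, b=Δ1−h1·(2M1+M2)/6=-957/197
seg 2: a=4, c=M2/2=-900/197, d=(M3−M2)/(6·2)=997/788, b=Δ2−h2·(2M2+M3)/6=15/197
seg 3: a=-4, c=M3/2=1191/394, d=(M4−M3)/(6·1)=-397/394, b=Δ3−h3·(2M3+M4)/6=-594/197
t_q=1/2 → seg 0, τ=1/2; S=4+-2181/197·τ+0·τ²+408/197·τ³=-503/394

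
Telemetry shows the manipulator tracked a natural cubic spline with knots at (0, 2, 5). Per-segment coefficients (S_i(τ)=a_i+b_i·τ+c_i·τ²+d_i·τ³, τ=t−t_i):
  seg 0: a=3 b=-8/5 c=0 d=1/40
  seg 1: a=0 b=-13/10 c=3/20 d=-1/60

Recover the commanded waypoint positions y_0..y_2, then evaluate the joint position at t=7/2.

y_0=3 y_1=0 y_2=-3
S(7/2) = -267/160

y_0 = S_0(0) = a_0 = 3
y_1 = S_1(0) = a_1 = 0
y_2 = S_1(3) = -3
t_q=7/2 is in segment 1 (τ=3/2); S_1(τ)=-267/160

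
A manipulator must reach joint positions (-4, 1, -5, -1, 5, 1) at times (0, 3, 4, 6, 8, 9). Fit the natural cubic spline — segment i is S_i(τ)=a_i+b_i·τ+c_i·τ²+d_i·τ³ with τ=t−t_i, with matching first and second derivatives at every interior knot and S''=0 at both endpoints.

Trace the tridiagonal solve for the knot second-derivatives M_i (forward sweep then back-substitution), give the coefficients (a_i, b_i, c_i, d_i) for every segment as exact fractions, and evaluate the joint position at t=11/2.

  seg 0: a=-4 b=7187/1407 c=0 d=-538/1407
  seg 1: a=1 b=-7339/1407 c=-1614/469 d=3739/1407
  seg 2: a=-5 b=-5806/1407 c=2125/469 d=-295/402
  seg 3: a=-1 b=7304/1407 c=60/469 d=-3443/5628
  seg 4: a=5 b=-2305/1407 c=-3323/938 d=3323/2814
S(11/2) = -26053/7504

Δ: Δ0=5/3, Δ1=-6, Δ2=2, Δ3=3, Δ4=-4
row 1: diag=8, rhs=-46; c'=1/8, d'=-23/4
row 2: denom=6−1·1/8=47/8; d'=(48−1·-23/4)/(47/8)=430/47
row 3: denom=8−2·16/47=344/47; d'=(6−2·430/47)/(344/47)=-289/172
row 4: denom=6−2·47/172=469/86; d'=(-42−2·-289/172)/(469/86)=-3323/469
back: M4=-3323/469
back: M3=-289/172−47/172·-3323/469=120/469
back: M2=430/47−16/47·120/469=4250/469
back: M1=-23/4−1/8·4250/469=-3228/469
M: M0=0, M1=-3228/469, M2=4250/469, M3=120/469, M4=-3323/469, M5=0
seg 0: a=-4, c=M0/2=0, d=(M1−M0)/(6·3)=-538/1407, b=Δ0−h0·(2M0+M1)/6=7187/1407
seg 1: a=1, c=M1/2=-1614/469, d=(M2−M1)/(6·1)=3739/1407, b=Δ1−h1·(2M1+M2)/6=-7339/1407
seg 2: a=-5, c=M2/2=2125/469, d=(M3−M2)/(6·2)=-295/402, b=Δ2−h2·(2M2+M3)/6=-5806/1407
seg 3: a=-1, c=M3/2=60/469, d=(M4−M3)/(6·2)=-3443/5628, b=Δ3−h3·(2M3+M4)/6=7304/1407
seg 4: a=5, c=M4/2=-3323/938, d=(M5−M4)/(6·1)=3323/2814, b=Δ4−h4·(2M4+M5)/6=-2305/1407
t_q=11/2 → seg 2, τ=3/2; S=-5+-5806/1407·τ+2125/469·τ²+-295/402·τ³=-26053/7504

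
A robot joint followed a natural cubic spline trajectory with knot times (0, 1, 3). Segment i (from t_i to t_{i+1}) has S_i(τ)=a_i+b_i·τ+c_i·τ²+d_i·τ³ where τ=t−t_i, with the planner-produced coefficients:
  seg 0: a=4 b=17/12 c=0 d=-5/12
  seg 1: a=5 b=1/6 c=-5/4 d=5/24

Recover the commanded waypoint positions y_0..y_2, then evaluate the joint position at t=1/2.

y_0 = S_0(0) = a_0 = 4
y_1 = S_1(0) = a_1 = 5
y_2 = S_1(2) = 2
t_q=1/2 is in segment 0 (τ=1/2); S_0(τ)=149/32

y_0=4 y_1=5 y_2=2
S(1/2) = 149/32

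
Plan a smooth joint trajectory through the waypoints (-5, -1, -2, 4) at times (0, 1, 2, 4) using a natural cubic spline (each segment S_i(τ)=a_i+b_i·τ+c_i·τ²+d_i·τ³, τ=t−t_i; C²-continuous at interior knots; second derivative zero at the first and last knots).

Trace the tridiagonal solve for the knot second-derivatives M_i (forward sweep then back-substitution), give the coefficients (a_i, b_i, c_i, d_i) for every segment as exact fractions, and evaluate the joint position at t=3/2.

Δ: Δ0=4, Δ1=-1, Δ2=3
row 1: diag=4, rhs=-30; c'=1/4, d'=-15/2
row 2: denom=6−1·1/4=23/4; d'=(24−1·-15/2)/(23/4)=126/23
back: M2=126/23
back: M1=-15/2−1/4·126/23=-204/23
M: M0=0, M1=-204/23, M2=126/23, M3=0
seg 0: a=-5, c=M0/2=0, d=(M1−M0)/(6·1)=-34/23, b=Δ0−h0·(2M0+M1)/6=126/23
seg 1: a=-1, c=M1/2=-102/23, d=(M2−M1)/(6·1)=55/23, b=Δ1−h1·(2M1+M2)/6=24/23
seg 2: a=-2, c=M2/2=63/23, d=(M3−M2)/(6·2)=-21/46, b=Δ2−h2·(2M2+M3)/6=-15/23
t_q=3/2 → seg 1, τ=1/2; S=-1+24/23·τ+-102/23·τ²+55/23·τ³=-237/184

  seg 0: a=-5 b=126/23 c=0 d=-34/23
  seg 1: a=-1 b=24/23 c=-102/23 d=55/23
  seg 2: a=-2 b=-15/23 c=63/23 d=-21/46
S(3/2) = -237/184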